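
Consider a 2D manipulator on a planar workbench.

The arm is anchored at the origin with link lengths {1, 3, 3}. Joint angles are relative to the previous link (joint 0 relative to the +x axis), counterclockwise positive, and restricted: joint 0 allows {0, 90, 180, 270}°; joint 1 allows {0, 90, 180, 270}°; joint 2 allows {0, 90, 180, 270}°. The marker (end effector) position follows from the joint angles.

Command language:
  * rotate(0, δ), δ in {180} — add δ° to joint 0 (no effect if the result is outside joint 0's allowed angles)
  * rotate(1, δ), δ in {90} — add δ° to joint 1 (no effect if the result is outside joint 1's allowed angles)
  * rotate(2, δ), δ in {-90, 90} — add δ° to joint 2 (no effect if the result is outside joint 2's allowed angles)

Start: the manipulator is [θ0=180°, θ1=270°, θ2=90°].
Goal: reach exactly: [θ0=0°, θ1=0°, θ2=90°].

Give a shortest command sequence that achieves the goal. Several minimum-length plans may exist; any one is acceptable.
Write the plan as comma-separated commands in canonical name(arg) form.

rotate(0, 180), rotate(1, 90)

from: [θ0=180°, θ1=270°, θ2=90°]
t=1 rotate(0, 180) ⇒ [θ0=0°, θ1=270°, θ2=90°]
t=2 rotate(1, 90) ⇒ [θ0=0°, θ1=0°, θ2=90°]
no 1-step plan works, so 2 is optimal.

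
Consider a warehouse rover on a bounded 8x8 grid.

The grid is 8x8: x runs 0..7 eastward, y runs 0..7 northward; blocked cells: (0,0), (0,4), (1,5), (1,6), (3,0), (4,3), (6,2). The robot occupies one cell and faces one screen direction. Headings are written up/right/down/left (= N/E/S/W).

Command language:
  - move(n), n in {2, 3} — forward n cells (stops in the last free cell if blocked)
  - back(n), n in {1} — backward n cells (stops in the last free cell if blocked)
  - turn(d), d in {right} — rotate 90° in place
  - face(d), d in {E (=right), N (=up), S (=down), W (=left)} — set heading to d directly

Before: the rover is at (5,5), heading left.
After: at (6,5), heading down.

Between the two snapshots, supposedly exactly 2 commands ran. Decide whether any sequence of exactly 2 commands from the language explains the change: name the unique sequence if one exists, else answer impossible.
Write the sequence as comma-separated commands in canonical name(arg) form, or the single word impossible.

key: cell and facing (now S) both changed — the 2 commands mix motion and turning
begin: at (5,5), heading left
[1] after back(1): at (6,5), heading left
[2] after face(S): at (6,5), heading down
all 64 alternatives checked — unique.

back(1), face(S)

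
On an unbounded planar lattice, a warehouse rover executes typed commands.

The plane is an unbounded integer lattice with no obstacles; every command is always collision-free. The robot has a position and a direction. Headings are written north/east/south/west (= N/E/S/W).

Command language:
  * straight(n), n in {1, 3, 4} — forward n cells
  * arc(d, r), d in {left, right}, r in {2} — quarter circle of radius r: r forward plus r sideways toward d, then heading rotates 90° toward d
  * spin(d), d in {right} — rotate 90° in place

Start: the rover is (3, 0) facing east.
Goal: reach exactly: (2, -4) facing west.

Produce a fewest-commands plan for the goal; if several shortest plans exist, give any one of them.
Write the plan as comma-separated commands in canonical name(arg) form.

arc(right, 2), arc(right, 2), straight(1)

begin: (3, 0) facing east
[1] after arc(right, 2): (5, -2) facing south
[2] after arc(right, 2): (3, -4) facing west
[3] after straight(1): (2, -4) facing west
no 2-step plan works, so 3 is optimal.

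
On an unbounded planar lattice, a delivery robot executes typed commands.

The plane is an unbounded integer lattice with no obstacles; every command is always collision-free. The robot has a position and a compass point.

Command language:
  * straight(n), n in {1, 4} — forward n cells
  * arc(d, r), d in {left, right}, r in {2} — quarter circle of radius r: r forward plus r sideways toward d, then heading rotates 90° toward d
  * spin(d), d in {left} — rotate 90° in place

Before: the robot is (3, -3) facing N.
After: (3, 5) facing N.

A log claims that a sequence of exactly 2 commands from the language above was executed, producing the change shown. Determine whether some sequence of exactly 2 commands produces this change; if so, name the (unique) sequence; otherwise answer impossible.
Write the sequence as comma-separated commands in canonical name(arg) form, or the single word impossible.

key: still facing N at the end — nothing in the sequence rotates
start: (3, -3) facing N
1. straight(4) → (3, 1) facing N
2. straight(4) → (3, 5) facing N
uniquely the one of 25 2-step routes that fits.

straight(4), straight(4)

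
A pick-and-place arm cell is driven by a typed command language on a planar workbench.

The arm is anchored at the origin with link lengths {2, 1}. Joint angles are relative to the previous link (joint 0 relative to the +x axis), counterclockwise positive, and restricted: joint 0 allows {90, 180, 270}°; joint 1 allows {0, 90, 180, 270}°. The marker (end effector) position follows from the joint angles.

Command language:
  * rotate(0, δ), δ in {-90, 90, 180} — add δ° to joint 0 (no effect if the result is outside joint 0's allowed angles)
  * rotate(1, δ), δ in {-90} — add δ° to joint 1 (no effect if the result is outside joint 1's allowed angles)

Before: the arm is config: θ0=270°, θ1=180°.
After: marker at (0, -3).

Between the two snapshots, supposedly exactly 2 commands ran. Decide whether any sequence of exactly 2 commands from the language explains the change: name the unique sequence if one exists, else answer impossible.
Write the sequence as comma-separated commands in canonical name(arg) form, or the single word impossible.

rotate(1, -90), rotate(1, -90)

initial: config: θ0=270°, θ1=180°
1. rotate(1, -90) → config: θ0=270°, θ1=90°
2. rotate(1, -90) → config: θ0=270°, θ1=0°
all 16 alternatives checked — unique.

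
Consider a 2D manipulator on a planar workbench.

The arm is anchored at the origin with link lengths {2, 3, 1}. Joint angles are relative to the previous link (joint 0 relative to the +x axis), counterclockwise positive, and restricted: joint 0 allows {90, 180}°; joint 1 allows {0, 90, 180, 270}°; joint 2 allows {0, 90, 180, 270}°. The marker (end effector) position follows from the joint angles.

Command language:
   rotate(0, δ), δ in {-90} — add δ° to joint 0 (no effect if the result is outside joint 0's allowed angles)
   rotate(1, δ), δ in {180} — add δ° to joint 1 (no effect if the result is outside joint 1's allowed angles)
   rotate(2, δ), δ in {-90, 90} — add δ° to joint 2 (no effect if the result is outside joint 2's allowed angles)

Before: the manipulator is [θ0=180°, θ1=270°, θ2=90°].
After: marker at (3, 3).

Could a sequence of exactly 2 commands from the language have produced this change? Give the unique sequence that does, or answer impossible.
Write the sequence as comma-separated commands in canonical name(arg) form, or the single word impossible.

from: [θ0=180°, θ1=270°, θ2=90°]
step 1 (rotate(0, -90)): [θ0=90°, θ1=270°, θ2=90°]
step 2 (rotate(0, -90)): [θ0=90°, θ1=270°, θ2=90°]
uniquely the one of 16 2-step routes that fits.

rotate(0, -90), rotate(0, -90)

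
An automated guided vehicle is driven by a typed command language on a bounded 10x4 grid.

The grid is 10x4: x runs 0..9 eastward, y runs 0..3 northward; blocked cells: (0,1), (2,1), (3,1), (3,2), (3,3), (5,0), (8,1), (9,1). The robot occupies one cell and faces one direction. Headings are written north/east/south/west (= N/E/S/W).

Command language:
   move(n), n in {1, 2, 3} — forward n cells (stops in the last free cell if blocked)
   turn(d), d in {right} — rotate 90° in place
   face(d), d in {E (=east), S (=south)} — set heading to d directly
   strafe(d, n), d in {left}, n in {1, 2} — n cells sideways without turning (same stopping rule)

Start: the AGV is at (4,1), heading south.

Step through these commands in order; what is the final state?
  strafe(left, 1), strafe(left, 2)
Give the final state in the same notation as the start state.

at (7,1), heading south

t0: at (4,1), heading south
step 1 (strafe(left, 1)): at (5,1), heading south
step 2 (strafe(left, 2)): at (7,1), heading south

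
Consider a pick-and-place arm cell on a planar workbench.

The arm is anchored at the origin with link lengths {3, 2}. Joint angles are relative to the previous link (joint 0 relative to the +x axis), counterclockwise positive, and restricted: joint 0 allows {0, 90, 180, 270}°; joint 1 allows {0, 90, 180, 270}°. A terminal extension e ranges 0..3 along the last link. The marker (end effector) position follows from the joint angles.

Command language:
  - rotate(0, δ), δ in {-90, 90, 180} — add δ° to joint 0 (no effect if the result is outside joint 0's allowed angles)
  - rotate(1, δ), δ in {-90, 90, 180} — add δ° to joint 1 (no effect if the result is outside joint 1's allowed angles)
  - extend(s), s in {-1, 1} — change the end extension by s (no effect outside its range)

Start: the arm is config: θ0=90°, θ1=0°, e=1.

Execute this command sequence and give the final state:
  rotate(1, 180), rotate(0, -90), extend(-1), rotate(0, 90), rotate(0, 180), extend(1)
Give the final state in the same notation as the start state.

config: θ0=270°, θ1=180°, e=1

t0: config: θ0=90°, θ1=0°, e=1
t=1 rotate(1, 180) ⇒ config: θ0=90°, θ1=180°, e=1
t=2 rotate(0, -90) ⇒ config: θ0=0°, θ1=180°, e=1
t=3 extend(-1) ⇒ config: θ0=0°, θ1=180°, e=0
t=4 rotate(0, 90) ⇒ config: θ0=90°, θ1=180°, e=0
t=5 rotate(0, 180) ⇒ config: θ0=270°, θ1=180°, e=0
t=6 extend(1) ⇒ config: θ0=270°, θ1=180°, e=1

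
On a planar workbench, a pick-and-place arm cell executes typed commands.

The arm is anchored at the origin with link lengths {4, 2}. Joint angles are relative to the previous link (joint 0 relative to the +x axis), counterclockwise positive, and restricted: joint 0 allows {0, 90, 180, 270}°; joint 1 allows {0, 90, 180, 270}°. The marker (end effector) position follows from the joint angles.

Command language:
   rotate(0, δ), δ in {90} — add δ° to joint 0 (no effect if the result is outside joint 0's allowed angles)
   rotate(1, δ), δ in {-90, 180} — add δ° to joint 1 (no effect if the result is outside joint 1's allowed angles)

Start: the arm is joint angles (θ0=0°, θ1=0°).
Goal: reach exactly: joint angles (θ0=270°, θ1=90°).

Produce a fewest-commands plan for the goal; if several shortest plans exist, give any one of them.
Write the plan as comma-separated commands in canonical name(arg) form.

rotate(0, 90), rotate(0, 90), rotate(0, 90), rotate(1, -90), rotate(1, 180)

t0: joint angles (θ0=0°, θ1=0°)
1. rotate(0, 90) → joint angles (θ0=90°, θ1=0°)
2. rotate(0, 90) → joint angles (θ0=180°, θ1=0°)
3. rotate(0, 90) → joint angles (θ0=270°, θ1=0°)
4. rotate(1, -90) → joint angles (θ0=270°, θ1=270°)
5. rotate(1, 180) → joint angles (θ0=270°, θ1=90°)
shorter routes all fall short; 5 is best.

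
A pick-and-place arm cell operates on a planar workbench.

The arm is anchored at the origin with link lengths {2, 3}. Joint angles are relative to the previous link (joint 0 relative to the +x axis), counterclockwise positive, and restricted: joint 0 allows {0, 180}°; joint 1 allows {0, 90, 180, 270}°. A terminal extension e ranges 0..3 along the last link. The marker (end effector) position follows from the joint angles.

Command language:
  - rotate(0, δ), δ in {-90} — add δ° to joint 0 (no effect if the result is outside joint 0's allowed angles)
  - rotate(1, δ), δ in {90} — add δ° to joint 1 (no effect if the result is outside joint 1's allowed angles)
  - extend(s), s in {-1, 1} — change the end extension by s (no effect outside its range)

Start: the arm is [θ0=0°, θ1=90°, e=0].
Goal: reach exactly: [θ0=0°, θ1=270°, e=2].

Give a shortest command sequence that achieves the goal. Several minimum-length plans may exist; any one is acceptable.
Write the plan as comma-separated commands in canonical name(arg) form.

t0: [θ0=0°, θ1=90°, e=0]
t=1 rotate(1, 90) ⇒ [θ0=0°, θ1=180°, e=0]
t=2 rotate(1, 90) ⇒ [θ0=0°, θ1=270°, e=0]
t=3 extend(1) ⇒ [θ0=0°, θ1=270°, e=1]
t=4 extend(1) ⇒ [θ0=0°, θ1=270°, e=2]
nothing shorter than 4 reaches the goal.

rotate(1, 90), rotate(1, 90), extend(1), extend(1)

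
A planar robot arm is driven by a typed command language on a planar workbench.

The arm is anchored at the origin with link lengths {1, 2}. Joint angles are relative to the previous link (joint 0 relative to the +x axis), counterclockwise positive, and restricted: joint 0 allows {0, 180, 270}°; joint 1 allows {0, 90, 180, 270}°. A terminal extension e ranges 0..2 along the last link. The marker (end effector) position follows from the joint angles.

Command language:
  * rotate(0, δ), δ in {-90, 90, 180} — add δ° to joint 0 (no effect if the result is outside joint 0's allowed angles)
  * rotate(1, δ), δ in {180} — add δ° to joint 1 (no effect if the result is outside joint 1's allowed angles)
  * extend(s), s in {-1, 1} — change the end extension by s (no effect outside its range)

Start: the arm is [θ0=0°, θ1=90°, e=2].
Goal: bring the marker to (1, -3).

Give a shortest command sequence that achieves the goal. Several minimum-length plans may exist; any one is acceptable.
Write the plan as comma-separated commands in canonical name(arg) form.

initial: [θ0=0°, θ1=90°, e=2]
step 1 (extend(-1)): [θ0=0°, θ1=90°, e=1]
step 2 (rotate(1, 180)): [θ0=0°, θ1=270°, e=1]
nothing shorter than 2 reaches the goal.

extend(-1), rotate(1, 180)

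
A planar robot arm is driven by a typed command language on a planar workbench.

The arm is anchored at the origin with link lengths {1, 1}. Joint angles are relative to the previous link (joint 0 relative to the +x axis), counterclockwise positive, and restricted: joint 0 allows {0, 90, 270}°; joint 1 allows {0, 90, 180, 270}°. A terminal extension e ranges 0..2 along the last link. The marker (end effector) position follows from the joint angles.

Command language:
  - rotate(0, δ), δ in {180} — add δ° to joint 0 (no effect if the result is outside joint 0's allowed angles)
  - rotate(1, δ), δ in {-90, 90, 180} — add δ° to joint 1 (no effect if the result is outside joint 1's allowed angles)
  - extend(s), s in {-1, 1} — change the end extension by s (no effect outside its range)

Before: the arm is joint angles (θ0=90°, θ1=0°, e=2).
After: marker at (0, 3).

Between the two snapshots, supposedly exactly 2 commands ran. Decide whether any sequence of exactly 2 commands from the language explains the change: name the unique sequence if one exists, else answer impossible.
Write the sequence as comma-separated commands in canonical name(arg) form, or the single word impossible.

extend(1), extend(-1)

key: order matters: swapping extend(1) and extend(-1) lands elsewhere
begin: joint angles (θ0=90°, θ1=0°, e=2)
[1] after extend(1): joint angles (θ0=90°, θ1=0°, e=2)
[2] after extend(-1): joint angles (θ0=90°, θ1=0°, e=1)
no rival 2-sequence matches.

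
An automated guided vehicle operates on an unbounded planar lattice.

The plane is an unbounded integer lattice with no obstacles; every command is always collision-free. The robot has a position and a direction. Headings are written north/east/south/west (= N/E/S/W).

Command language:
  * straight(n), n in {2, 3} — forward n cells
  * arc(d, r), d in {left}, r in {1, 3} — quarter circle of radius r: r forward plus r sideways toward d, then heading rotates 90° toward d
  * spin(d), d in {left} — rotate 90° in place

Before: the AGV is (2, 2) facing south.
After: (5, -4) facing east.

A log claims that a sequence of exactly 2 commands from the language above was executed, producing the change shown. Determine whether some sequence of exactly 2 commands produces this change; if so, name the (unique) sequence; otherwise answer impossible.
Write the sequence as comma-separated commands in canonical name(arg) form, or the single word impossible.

key: running arc(left, 3) before straight(3) would end elsewhere — order is forced
t0: (2, 2) facing south
step 1 (straight(3)): (2, -1) facing south
step 2 (arc(left, 3)): (5, -4) facing east
no other 2-command option fits: unique.

straight(3), arc(left, 3)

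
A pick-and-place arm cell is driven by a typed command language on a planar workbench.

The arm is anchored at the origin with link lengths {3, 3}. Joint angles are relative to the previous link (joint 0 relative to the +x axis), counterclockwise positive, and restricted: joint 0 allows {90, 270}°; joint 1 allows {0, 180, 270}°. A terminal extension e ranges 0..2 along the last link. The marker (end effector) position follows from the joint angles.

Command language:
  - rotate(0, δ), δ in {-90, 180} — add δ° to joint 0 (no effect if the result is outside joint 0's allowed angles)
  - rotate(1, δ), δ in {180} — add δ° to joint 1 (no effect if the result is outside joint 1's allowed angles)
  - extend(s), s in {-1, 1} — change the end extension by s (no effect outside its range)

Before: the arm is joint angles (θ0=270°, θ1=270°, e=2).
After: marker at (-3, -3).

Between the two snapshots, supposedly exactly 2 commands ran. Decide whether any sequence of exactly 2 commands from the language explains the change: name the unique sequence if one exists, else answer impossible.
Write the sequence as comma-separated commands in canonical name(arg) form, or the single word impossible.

initial: joint angles (θ0=270°, θ1=270°, e=2)
1. extend(-1) → joint angles (θ0=270°, θ1=270°, e=1)
2. extend(-1) → joint angles (θ0=270°, θ1=270°, e=0)
no rival 2-sequence matches.

extend(-1), extend(-1)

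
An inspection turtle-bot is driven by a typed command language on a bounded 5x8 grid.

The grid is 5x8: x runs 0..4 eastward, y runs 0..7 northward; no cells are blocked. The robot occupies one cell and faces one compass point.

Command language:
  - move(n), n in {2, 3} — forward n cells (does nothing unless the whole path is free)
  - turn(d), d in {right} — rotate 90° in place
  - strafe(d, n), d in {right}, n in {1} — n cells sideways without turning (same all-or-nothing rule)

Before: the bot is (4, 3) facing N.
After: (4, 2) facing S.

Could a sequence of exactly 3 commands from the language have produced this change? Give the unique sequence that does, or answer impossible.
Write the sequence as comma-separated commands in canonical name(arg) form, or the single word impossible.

turn(right), strafe(right, 1), turn(right)

key: cell and facing (now S) both changed — the 3 commands mix motion and turning
from: (4, 3) facing N
step 1 (turn(right)): (4, 3) facing E
step 2 (strafe(right, 1)): (4, 2) facing E
step 3 (turn(right)): (4, 2) facing S
all 64 alternatives checked — unique.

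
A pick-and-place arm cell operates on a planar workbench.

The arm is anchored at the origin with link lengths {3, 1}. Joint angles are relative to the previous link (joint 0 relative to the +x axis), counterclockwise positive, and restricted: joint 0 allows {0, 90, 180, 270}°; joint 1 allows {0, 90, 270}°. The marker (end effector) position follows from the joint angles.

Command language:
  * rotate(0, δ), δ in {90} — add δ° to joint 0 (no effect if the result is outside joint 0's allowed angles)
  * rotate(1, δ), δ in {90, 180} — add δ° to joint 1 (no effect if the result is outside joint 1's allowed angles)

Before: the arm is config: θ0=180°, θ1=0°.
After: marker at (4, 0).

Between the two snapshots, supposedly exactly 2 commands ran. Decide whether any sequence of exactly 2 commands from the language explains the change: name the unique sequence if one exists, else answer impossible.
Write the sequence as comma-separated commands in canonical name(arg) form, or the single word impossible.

t0: config: θ0=180°, θ1=0°
[1] after rotate(0, 90): config: θ0=270°, θ1=0°
[2] after rotate(0, 90): config: θ0=0°, θ1=0°
no other 2-command option fits: unique.

rotate(0, 90), rotate(0, 90)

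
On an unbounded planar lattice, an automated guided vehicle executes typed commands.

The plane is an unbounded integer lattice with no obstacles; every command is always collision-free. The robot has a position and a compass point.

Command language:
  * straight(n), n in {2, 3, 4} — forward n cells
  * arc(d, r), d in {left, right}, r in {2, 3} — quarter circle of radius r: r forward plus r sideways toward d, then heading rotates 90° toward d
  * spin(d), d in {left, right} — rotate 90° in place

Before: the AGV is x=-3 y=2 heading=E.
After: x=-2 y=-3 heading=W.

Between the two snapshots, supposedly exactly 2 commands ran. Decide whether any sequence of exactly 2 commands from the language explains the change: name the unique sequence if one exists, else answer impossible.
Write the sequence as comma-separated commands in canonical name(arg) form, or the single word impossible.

key: position moved to (-2,-3) AND the heading swung to W — translation plus rotation needed
t0: x=-3 y=2 heading=E
1. arc(right, 3) → x=0 y=-1 heading=S
2. arc(right, 2) → x=-2 y=-3 heading=W
uniquely the one of 81 2-step routes that fits.

arc(right, 3), arc(right, 2)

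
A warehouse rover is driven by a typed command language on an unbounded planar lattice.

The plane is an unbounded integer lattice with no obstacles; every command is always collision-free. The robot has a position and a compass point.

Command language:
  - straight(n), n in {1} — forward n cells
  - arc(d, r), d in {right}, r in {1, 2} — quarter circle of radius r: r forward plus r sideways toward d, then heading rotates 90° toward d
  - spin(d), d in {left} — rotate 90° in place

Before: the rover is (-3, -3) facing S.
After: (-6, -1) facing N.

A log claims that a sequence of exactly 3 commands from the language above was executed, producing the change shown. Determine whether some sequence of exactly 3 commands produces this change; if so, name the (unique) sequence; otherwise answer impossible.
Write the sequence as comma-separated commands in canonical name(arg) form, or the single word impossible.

arc(right, 1), arc(right, 2), straight(1)

key: position moved to (-6,-1) AND the heading swung to N — translation plus rotation needed
t0: (-3, -3) facing S
t=1 arc(right, 1) ⇒ (-4, -4) facing W
t=2 arc(right, 2) ⇒ (-6, -2) facing N
t=3 straight(1) ⇒ (-6, -1) facing N
all 64 alternatives checked — unique.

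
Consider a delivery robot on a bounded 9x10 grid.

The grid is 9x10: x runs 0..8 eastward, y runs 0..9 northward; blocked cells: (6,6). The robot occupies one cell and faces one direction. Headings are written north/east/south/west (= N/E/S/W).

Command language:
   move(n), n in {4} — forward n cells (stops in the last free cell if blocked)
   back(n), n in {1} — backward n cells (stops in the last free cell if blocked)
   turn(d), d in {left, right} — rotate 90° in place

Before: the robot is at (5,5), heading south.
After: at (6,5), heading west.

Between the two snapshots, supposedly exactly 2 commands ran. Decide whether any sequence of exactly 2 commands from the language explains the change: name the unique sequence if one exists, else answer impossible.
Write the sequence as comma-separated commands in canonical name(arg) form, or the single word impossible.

key: order matters: swapping turn(right) and back(1) lands elsewhere
initial: at (5,5), heading south
step 1 (turn(right)): at (5,5), heading west
step 2 (back(1)): at (6,5), heading west
all 16 alternatives checked — unique.

turn(right), back(1)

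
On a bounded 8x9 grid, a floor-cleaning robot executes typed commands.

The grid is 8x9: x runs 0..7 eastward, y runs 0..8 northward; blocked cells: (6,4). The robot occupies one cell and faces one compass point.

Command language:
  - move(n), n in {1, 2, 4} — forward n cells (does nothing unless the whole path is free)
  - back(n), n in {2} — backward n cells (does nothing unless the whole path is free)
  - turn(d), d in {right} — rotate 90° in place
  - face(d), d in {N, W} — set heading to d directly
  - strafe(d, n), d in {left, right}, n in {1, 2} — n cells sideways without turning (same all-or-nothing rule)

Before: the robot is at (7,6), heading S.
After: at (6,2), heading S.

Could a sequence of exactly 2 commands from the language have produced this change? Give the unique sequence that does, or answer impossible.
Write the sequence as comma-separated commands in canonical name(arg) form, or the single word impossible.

move(4), strafe(right, 1)

key: heading stays S — no command in the sequence turns
from: at (7,6), heading S
t=1 move(4) ⇒ at (7,2), heading S
t=2 strafe(right, 1) ⇒ at (6,2), heading S
no other 2-command option fits: unique.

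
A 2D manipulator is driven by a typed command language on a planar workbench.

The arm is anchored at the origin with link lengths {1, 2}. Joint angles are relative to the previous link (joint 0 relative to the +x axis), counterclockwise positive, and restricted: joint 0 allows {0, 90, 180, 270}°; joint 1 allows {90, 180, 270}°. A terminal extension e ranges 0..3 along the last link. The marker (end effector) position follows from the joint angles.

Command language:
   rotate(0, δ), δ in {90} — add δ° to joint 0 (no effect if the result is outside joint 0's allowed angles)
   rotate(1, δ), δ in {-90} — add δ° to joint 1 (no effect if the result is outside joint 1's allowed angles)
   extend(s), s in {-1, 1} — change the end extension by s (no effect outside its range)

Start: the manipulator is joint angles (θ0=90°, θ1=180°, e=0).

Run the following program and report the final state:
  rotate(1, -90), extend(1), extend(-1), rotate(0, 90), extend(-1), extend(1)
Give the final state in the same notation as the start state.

joint angles (θ0=180°, θ1=90°, e=1)

initial: joint angles (θ0=90°, θ1=180°, e=0)
[1] after rotate(1, -90): joint angles (θ0=90°, θ1=90°, e=0)
[2] after extend(1): joint angles (θ0=90°, θ1=90°, e=1)
[3] after extend(-1): joint angles (θ0=90°, θ1=90°, e=0)
[4] after rotate(0, 90): joint angles (θ0=180°, θ1=90°, e=0)
[5] after extend(-1): joint angles (θ0=180°, θ1=90°, e=0)
[6] after extend(1): joint angles (θ0=180°, θ1=90°, e=1)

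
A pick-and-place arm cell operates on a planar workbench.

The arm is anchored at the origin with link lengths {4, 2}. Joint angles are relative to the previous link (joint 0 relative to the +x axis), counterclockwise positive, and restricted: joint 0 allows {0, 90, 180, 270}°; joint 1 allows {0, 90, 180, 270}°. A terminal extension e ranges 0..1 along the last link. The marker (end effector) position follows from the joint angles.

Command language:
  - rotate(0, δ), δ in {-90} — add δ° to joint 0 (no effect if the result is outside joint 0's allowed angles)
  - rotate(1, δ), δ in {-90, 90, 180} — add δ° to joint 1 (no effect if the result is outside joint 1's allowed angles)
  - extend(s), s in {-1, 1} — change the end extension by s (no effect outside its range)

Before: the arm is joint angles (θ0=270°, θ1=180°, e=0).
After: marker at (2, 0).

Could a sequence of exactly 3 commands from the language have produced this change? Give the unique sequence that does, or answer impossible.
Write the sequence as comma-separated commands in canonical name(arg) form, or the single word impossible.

rotate(0, -90), rotate(0, -90), rotate(0, -90)

initial: joint angles (θ0=270°, θ1=180°, e=0)
1. rotate(0, -90) → joint angles (θ0=180°, θ1=180°, e=0)
2. rotate(0, -90) → joint angles (θ0=90°, θ1=180°, e=0)
3. rotate(0, -90) → joint angles (θ0=0°, θ1=180°, e=0)
no other 3-command option fits: unique.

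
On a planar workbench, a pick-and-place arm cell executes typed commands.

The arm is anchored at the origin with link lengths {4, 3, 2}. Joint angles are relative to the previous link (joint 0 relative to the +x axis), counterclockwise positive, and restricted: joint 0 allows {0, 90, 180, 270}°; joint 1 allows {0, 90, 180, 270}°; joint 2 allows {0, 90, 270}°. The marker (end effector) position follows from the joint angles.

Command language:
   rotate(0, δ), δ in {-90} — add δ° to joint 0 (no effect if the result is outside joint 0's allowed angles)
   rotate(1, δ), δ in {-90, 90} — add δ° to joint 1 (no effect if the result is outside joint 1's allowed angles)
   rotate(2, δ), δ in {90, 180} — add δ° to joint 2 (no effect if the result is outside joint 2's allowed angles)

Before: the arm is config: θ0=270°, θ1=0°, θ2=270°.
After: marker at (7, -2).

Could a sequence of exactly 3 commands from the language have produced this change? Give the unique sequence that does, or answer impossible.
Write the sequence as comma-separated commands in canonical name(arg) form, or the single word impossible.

rotate(0, -90), rotate(0, -90), rotate(0, -90)

from: config: θ0=270°, θ1=0°, θ2=270°
1. rotate(0, -90) → config: θ0=180°, θ1=0°, θ2=270°
2. rotate(0, -90) → config: θ0=90°, θ1=0°, θ2=270°
3. rotate(0, -90) → config: θ0=0°, θ1=0°, θ2=270°
no other 3-command option fits: unique.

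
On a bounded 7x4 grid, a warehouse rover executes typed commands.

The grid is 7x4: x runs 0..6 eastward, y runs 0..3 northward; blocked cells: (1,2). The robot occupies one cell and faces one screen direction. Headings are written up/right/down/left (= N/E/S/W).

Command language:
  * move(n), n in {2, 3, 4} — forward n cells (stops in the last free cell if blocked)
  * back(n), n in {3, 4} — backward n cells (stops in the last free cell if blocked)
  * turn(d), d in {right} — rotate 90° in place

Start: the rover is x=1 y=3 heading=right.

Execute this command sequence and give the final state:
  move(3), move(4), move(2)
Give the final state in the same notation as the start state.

from: x=1 y=3 heading=right
step 1 (move(3)): x=4 y=3 heading=right
step 2 (move(4)): x=6 y=3 heading=right
step 3 (move(2)): x=6 y=3 heading=right

x=6 y=3 heading=right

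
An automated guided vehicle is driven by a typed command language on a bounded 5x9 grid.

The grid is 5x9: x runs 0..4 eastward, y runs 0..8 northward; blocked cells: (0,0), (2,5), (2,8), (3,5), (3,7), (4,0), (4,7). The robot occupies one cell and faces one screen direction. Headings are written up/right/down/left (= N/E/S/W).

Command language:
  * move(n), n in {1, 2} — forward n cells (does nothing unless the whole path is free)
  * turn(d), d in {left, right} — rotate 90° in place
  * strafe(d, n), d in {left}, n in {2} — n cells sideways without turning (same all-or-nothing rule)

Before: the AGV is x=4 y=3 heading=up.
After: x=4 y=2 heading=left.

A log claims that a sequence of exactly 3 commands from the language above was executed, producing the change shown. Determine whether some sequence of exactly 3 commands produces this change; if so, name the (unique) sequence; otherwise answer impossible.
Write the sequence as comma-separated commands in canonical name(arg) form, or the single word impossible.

key: order matters: swapping move(1) and strafe(left, 2) lands elsewhere
t0: x=4 y=3 heading=up
1. move(1) → x=4 y=4 heading=up
2. turn(left) → x=4 y=4 heading=left
3. strafe(left, 2) → x=4 y=2 heading=left
no rival 3-sequence matches.

move(1), turn(left), strafe(left, 2)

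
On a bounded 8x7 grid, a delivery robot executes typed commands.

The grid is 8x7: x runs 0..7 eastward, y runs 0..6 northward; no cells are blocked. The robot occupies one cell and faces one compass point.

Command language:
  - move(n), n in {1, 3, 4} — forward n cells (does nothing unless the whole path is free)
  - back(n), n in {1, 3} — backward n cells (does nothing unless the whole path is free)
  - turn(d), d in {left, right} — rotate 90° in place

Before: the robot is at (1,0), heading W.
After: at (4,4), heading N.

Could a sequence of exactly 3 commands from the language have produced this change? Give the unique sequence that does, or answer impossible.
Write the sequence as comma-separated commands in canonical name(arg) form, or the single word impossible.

back(3), turn(right), move(4)

key: running move(4) before back(3) would end elsewhere — order is forced
begin: at (1,0), heading W
1. back(3) → at (4,0), heading W
2. turn(right) → at (4,0), heading N
3. move(4) → at (4,4), heading N
no rival 3-sequence matches.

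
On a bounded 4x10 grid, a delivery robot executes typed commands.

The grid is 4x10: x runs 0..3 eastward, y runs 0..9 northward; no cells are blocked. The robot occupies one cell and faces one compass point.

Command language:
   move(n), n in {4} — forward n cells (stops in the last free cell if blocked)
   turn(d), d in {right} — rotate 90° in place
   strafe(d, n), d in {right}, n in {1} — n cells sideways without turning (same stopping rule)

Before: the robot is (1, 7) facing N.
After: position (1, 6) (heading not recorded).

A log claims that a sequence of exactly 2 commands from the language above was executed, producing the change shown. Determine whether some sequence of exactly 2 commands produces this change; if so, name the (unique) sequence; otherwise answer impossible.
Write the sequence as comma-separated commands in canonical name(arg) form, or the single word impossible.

turn(right), strafe(right, 1)

key: running strafe(right, 1) before turn(right) would end elsewhere — order is forced
initial: (1, 7) facing N
t=1 turn(right) ⇒ (1, 7) facing E
t=2 strafe(right, 1) ⇒ (1, 6) facing E
no rival 2-sequence matches.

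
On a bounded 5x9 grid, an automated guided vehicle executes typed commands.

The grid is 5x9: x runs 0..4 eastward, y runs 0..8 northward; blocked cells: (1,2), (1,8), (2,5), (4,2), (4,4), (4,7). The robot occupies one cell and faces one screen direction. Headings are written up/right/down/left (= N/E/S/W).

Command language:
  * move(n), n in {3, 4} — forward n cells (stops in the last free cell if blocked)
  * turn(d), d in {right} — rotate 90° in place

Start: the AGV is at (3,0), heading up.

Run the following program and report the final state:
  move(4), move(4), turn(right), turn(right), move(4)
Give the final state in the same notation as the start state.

from: at (3,0), heading up
step 1 (move(4)): at (3,4), heading up
step 2 (move(4)): at (3,8), heading up
step 3 (turn(right)): at (3,8), heading right
step 4 (turn(right)): at (3,8), heading down
step 5 (move(4)): at (3,4), heading down

at (3,4), heading down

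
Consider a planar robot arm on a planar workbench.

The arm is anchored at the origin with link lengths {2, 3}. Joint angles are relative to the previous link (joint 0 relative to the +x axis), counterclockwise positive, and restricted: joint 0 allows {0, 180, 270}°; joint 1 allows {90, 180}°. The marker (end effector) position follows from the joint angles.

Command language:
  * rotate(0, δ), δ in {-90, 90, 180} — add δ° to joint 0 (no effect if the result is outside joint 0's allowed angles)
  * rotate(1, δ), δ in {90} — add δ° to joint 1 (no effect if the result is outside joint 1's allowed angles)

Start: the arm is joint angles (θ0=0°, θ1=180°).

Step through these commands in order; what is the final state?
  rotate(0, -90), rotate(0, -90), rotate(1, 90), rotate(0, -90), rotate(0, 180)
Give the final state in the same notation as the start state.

joint angles (θ0=0°, θ1=180°)

t0: joint angles (θ0=0°, θ1=180°)
[1] after rotate(0, -90): joint angles (θ0=270°, θ1=180°)
[2] after rotate(0, -90): joint angles (θ0=180°, θ1=180°)
[3] after rotate(1, 90): joint angles (θ0=180°, θ1=180°)
[4] after rotate(0, -90): joint angles (θ0=180°, θ1=180°)
[5] after rotate(0, 180): joint angles (θ0=0°, θ1=180°)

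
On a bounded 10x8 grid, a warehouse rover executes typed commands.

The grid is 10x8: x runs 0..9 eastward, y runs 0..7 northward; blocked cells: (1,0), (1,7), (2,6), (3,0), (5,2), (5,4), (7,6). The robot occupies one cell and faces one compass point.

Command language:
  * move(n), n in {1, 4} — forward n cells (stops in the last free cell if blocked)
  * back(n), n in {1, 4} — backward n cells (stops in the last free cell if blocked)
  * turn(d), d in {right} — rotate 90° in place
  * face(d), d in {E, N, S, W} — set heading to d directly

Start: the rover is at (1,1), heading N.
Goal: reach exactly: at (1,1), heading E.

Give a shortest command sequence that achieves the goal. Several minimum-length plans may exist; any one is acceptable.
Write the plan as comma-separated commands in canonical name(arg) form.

from: at (1,1), heading N
step 1 (turn(right)): at (1,1), heading E
no 0-step plan works, so 1 is optimal.

turn(right)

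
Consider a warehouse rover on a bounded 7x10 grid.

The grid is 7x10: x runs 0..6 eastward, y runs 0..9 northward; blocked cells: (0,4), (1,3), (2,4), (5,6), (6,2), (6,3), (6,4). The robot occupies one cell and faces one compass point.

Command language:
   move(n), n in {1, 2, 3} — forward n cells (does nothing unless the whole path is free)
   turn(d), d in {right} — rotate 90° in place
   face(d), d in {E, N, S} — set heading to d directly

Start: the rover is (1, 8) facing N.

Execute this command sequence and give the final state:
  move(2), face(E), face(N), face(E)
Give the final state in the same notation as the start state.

(1, 8) facing E

from: (1, 8) facing N
step 1 (move(2)): (1, 8) facing N
step 2 (face(E)): (1, 8) facing E
step 3 (face(N)): (1, 8) facing N
step 4 (face(E)): (1, 8) facing E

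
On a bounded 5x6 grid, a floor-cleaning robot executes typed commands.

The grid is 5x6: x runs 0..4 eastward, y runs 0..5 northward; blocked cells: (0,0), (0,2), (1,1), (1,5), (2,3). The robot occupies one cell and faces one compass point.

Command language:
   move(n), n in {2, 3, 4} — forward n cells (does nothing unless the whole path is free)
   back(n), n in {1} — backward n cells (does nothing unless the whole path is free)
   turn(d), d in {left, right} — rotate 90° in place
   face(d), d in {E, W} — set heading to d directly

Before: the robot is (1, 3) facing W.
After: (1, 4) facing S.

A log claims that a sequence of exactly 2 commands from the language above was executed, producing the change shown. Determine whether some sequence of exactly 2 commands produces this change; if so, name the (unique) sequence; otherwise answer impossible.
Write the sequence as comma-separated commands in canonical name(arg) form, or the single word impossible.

key: position moved to (1,4) AND the heading swung to S — translation plus rotation needed
from: (1, 3) facing W
t=1 turn(left) ⇒ (1, 3) facing S
t=2 back(1) ⇒ (1, 4) facing S
uniquely the one of 64 2-step routes that fits.

turn(left), back(1)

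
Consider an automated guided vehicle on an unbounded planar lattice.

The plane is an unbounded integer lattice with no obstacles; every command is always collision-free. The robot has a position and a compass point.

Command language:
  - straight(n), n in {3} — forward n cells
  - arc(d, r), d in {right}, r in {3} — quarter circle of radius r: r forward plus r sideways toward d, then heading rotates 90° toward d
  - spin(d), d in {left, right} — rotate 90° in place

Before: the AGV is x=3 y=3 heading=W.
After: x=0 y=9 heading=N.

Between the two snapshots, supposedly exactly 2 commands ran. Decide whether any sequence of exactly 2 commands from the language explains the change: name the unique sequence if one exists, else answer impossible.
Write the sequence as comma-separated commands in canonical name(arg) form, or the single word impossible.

key: order matters: swapping arc(right, 3) and straight(3) lands elsewhere
start: x=3 y=3 heading=W
step 1 (arc(right, 3)): x=0 y=6 heading=N
step 2 (straight(3)): x=0 y=9 heading=N
uniquely the one of 16 2-step routes that fits.

arc(right, 3), straight(3)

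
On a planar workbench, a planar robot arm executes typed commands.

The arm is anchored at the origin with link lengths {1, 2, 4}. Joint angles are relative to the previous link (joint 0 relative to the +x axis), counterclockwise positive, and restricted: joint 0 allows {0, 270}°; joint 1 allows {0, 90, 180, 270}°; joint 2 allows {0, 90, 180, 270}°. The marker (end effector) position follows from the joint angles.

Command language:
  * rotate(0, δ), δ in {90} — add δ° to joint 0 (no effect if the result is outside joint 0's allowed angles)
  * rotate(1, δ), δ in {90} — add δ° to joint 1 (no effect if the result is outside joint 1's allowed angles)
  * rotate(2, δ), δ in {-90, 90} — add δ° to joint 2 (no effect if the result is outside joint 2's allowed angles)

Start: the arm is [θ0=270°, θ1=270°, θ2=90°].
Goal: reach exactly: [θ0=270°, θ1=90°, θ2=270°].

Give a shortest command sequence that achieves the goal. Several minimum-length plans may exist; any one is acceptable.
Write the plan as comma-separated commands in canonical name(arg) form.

begin: [θ0=270°, θ1=270°, θ2=90°]
step 1 (rotate(1, 90)): [θ0=270°, θ1=0°, θ2=90°]
step 2 (rotate(1, 90)): [θ0=270°, θ1=90°, θ2=90°]
step 3 (rotate(2, -90)): [θ0=270°, θ1=90°, θ2=0°]
step 4 (rotate(2, -90)): [θ0=270°, θ1=90°, θ2=270°]
nothing shorter than 4 reaches the goal.

rotate(1, 90), rotate(1, 90), rotate(2, -90), rotate(2, -90)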